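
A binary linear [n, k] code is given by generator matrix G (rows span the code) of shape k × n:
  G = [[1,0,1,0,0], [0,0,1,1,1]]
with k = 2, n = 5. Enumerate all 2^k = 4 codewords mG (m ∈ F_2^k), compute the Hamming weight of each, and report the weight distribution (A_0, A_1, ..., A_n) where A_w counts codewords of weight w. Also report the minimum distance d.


Weight distribution: A_0 = 1, A_2 = 1, A_3 = 2. Minimum distance d = 2.

Enumerate all 2^2 = 4 messages m ∈ F_2^2.
For each, compute codeword c = mG in F_2^5, then tally its weight.
  m = 00 → c = 00000, weight = 0.
  m = 10 → c = 10100, weight = 2.
  m = 01 → c = 00111, weight = 3.
  m = 11 → c = 10011, weight = 3.
Tally weights:
  weight 0: 1 codewords.
  weight 2: 1 codewords.
  weight 3: 2 codewords.
Minimum distance d = smallest w > 0 with A_w > 0 = 2.
Sanity: Σ A_w = 4 = 2^2 = 4 ✓.


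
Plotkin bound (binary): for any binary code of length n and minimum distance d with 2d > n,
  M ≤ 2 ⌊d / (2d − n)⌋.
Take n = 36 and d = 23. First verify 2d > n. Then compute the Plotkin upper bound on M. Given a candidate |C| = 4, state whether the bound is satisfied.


Plotkin bound M ≤ 4; given |C| = 4 ≤ bound (satisfied).

Check applicability: 2d = 46, n = 36.
2d − n = 10 > 0, so Plotkin applies.
Compute d/(2d−n) = 23/10 ≈ 2.3000.
⌊d/(2d−n)⌋ = 2.
Plotkin bound: M ≤ 2·2 = 4.
Given |C| = 4, check: satisfied.
This |C| is at the Plotkin bound.


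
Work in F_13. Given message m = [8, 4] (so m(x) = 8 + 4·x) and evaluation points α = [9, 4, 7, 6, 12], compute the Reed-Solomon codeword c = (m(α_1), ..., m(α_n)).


c = [5, 11, 10, 6, 4]

Message polynomial: m(x) = 8 + 4·x (mod 13).
For each evaluation point α_i, compute m(α_i) mod 13:
  α_1 = 9: Horner steps 4 → 5, so m(9) = 5.
  α_2 = 4: Horner steps 4 → 11, so m(4) = 11.
  α_3 = 7: Horner steps 4 → 10, so m(7) = 10.
  α_4 = 6: Horner steps 4 → 6, so m(6) = 6.
  α_5 = 12: Horner steps 4 → 4, so m(12) = 4.
Codeword c = [5, 11, 10, 6, 4] ∈ F_13^5.


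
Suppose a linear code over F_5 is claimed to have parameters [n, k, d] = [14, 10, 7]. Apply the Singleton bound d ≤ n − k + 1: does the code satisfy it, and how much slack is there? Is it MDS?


Singleton RHS = n − k + 1 = 5, slack = -2, bound violated (no such code; not MDS).

Singleton bound: d ≤ n − k + 1.
Here n = 14, k = 10, so n − k + 1 = 5.
Given d = 7, check d ≤ 5: NO.
Slack = (n − k + 1) − d = -2.
The slack is negative: d = 7 exceeds n − k + 1 = 5 by 2, so the Singleton bound is violated and no linear [14, 10, 7]_5 code can exist. In particular it is not MDS (MDS requires d = n − k + 1 exactly).
Description: the claimed parameters are [14, 10, 7]_5; such a code would be impossible (violates the Singleton bound).


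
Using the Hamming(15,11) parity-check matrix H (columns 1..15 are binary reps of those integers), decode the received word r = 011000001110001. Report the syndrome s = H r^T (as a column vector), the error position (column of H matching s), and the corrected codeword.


s = (0, 1, 1, 0)^T, error position = 6, corrected codeword c = 011001001110001

Compute s = H r^T mod 2 one row at a time:
  s_1 = 0 + 1 + 1 + 1 + 0 + 0 + 0 + 1 = 4 ≡ 0 (mod 2).
  s_2 = 0 + 0 + 0 + 0 + 0 + 0 + 0 + 1 = 1 ≡ 1 (mod 2).
  s_3 = 1 + 1 + 0 + 0 + 1 + 1 + 0 + 1 = 5 ≡ 1 (mod 2).
  s_4 = 0 + 1 + 0 + 0 + 1 + 1 + 0 + 1 = 4 ≡ 0 (mod 2).
s = (0, 1, 1, 0)^T — this equals column 6 of H (binary 0110), so error is at position 6.
Correct: flip bit 6 of r = 011000001110001 to get c = 011001001110001.


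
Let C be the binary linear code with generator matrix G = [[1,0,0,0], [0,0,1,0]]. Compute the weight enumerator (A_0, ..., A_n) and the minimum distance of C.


Weight distribution: A_0 = 1, A_1 = 2, A_2 = 1. Minimum distance d = 1.

Enumerate all 2^2 = 4 messages m ∈ F_2^2.
For each, compute codeword c = mG in F_2^4, then tally its weight.
  m = 00 → c = 0000, weight = 0.
  m = 10 → c = 1000, weight = 1.
  m = 01 → c = 0010, weight = 1.
  m = 11 → c = 1010, weight = 2.
Tally weights:
  weight 0: 1 codewords.
  weight 1: 2 codewords.
  weight 2: 1 codewords.
Minimum distance d = smallest w > 0 with A_w > 0 = 1.
Sanity: Σ A_w = 4 = 2^2 = 4 ✓.


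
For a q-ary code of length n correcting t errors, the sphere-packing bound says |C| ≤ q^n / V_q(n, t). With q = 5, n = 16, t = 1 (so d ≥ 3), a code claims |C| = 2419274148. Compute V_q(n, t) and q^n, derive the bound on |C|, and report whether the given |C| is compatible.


V_q(n, t) = 65, q^n = 152587890625, Hamming bound = 2347506009, |C| = 2419274148 > bound (violated).

Step 1: Compute V_q(n, t) = Σ_{j=0}^1 C(n, j) (q−1)^j.
  j = 0: C(16,0)·(4)^0 = 1·1 = 1.
  j = 1: C(16,1)·(4)^1 = 16·4 = 64.
  V_q(n, t) = 1 + 64 = 65.
Step 2: q^n = 5^16 = 152587890625.
Step 3: Hamming bound ⌊q^n / V_q(n,t)⌋ = ⌊152587890625/65⌋ = 2347506009.
Step 4: Compare |C| = 2419274148 to 2347506009: violated.
The claimed |C| lies above the Hamming bound, so no 5-ary code of length 16 with d ≥ 3 can have 2419274148 codewords.


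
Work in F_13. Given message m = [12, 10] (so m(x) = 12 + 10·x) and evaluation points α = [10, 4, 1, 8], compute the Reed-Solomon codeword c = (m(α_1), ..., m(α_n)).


c = [8, 0, 9, 1]

Message polynomial: m(x) = 12 + 10·x (mod 13).
For each evaluation point α_i, compute m(α_i) mod 13:
  α_1 = 10: Horner steps 10 → 8, so m(10) = 8.
  α_2 = 4: Horner steps 10 → 0, so m(4) = 0.
  α_3 = 1: Horner steps 10 → 9, so m(1) = 9.
  α_4 = 8: Horner steps 10 → 1, so m(8) = 1.
Codeword c = [8, 0, 9, 1] ∈ F_13^4.


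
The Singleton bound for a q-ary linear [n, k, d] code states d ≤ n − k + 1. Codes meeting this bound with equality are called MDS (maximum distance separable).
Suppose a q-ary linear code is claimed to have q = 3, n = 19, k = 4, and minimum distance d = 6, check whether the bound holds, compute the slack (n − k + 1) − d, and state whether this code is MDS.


Singleton RHS = n − k + 1 = 16, slack = 10, bound satisfied, not MDS.

Singleton bound: d ≤ n − k + 1.
Here n = 19, k = 4, so n − k + 1 = 16.
Given d = 6, check d ≤ 16: YES.
Slack = (n − k + 1) − d = 10.
The code is NOT MDS (slack = 10 > 0).
Description: the claimed parameters are [19, 4, 6]_3; such a code would be non-MDS.


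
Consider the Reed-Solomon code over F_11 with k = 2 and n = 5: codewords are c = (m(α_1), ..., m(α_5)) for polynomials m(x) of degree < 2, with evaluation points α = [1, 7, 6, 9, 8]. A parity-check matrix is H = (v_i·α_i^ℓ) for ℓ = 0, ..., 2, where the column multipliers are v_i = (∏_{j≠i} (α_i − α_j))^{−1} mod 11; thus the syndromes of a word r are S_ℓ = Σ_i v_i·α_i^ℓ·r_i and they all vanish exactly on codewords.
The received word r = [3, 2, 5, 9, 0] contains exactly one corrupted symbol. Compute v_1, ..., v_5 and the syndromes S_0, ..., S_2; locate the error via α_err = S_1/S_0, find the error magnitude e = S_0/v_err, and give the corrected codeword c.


S = (4, 2, 1), error at position 3, error magnitude e = 1, c = [3, 2, 4, 9, 0].

Step 1: column multipliers v_i = (∏_{j≠i}(α_i − α_j))^{−1} mod 11.
  i = 1 (α = 1): (1−7)(1−6)(1−9)(1−8) = (−6)·(−5)·(−8)·(−7) = 1680 ≡ 8, so v_1 = 8^{−1} = 7 (mod 11).
  i = 2 (α = 7): (7−1)(7−6)(7−9)(7−8) = 6·1·(−2)·(−1) = 12 ≡ 1, so v_2 = 1^{−1} = 1 (mod 11).
  i = 3 (α = 6): (6−1)(6−7)(6−9)(6−8) = 5·(−1)·(−3)·(−2) = −30 ≡ 3, so v_3 = 3^{−1} = 4 (mod 11).
  i = 4 (α = 9): (9−1)(9−7)(9−6)(9−8) = 8·2·3·1 = 48 ≡ 4, so v_4 = 4^{−1} = 3 (mod 11).
  i = 5 (α = 8): (8−1)(8−7)(8−6)(8−9) = 7·1·2·(−1) = −14 ≡ 8, so v_5 = 8^{−1} = 7 (mod 11).
  v = [7, 1, 4, 3, 7].
Step 2: syndromes of r = [3, 2, 5, 9, 0] (all sums mod 11).
  S_0 = Σ v_i r_i = 7·3 + 1·2 + 4·5 + 3·9 + 7·0 = 70 ≡ 4.
  S_1 = Σ v_i α_i r_i = 7·1·3 + 1·7·2 + 4·6·5 + 3·9·9 + 7·8·0 = 398 ≡ 2.
  α_i^2 mod 11 = [1, 5, 3, 4, 9].
  S_2 = Σ v_i α_i^2 r_i = 7·1·3 + 1·5·2 + 4·3·5 + 3·4·9 + 7·9·0 = 199 ≡ 1.
  S = (4, 2, 1) ≠ 0, so r is not a codeword (an error is present).
Step 3: locate the error. For a single error e at position i, S_ℓ = v_i·e·α_i^ℓ, so α_err = S_1/S_0.
  S_0^{−1} = 4^{−1} = 3 (mod 11), so α_err = 2·3 = 6 ≡ 6 = α_3. Error position i = 3.
  Consistency check: S_2/S_1 = 1·6 = 6 ≡ 6 = α_err ✓ (single-error assumption holds).
Step 4: error magnitude e = S_0/v_3 = S_0·∏_{j≠3}(α_3 − α_j) = 4·3 = 12 ≡ 1 (mod 11).
Step 5: correct position 3: c_3 = r_3 − e = 5 − 1 ≡ 4 (mod 11). Hence c = [3, 2, 4, 9, 0].
  Check: interpolating c through the α_i gives m(x) = 5 + 9·x (degree < 2) with m(α_i) = c_i for every i, so c is indeed a codeword.


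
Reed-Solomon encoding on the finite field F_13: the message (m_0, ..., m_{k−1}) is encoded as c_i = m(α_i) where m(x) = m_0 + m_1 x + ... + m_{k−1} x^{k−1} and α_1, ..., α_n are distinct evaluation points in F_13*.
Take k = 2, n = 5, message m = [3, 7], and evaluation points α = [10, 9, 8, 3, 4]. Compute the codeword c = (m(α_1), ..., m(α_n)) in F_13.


c = [8, 1, 7, 11, 5]

Message polynomial: m(x) = 3 + 7·x (mod 13).
For each evaluation point α_i, compute m(α_i) mod 13:
  α_1 = 10: Horner steps 7 → 8, so m(10) = 8.
  α_2 = 9: Horner steps 7 → 1, so m(9) = 1.
  α_3 = 8: Horner steps 7 → 7, so m(8) = 7.
  α_4 = 3: Horner steps 7 → 11, so m(3) = 11.
  α_5 = 4: Horner steps 7 → 5, so m(4) = 5.
Codeword c = [8, 1, 7, 11, 5] ∈ F_13^5.


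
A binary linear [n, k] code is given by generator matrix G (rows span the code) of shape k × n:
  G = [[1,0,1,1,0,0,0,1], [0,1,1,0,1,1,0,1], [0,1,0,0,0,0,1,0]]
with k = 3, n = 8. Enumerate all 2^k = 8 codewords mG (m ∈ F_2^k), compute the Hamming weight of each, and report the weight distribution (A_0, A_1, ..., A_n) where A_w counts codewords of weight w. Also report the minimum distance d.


Weight distribution: A_0 = 1, A_2 = 1, A_4 = 1, A_5 = 4, A_6 = 1. Minimum distance d = 2.

Enumerate all 2^3 = 8 messages m ∈ F_2^3.
For each, compute codeword c = mG in F_2^8, then tally its weight.
  m = 000 → c = 00000000, weight = 0.
  m = 100 → c = 10110001, weight = 4.
  m = 010 → c = 01101101, weight = 5.
  m = 110 → c = 11011100, weight = 5.
  m = 001 → c = 01000010, weight = 2.
  m = 101 → c = 11110011, weight = 6.
  m = 011 → c = 00101111, weight = 5.
  m = 111 → c = 10011110, weight = 5.
Tally weights:
  weight 0: 1 codewords.
  weight 2: 1 codewords.
  weight 4: 1 codewords.
  weight 5: 4 codewords.
  weight 6: 1 codewords.
Minimum distance d = smallest w > 0 with A_w > 0 = 2.
Sanity: Σ A_w = 8 = 2^3 = 8 ✓.


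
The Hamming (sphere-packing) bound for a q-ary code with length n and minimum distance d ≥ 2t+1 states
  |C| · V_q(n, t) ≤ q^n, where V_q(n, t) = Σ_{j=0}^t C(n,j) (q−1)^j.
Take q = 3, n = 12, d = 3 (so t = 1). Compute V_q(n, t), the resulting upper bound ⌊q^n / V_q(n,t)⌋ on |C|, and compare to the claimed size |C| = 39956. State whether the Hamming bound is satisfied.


V_q(n, t) = 25, q^n = 531441, Hamming bound = 21257, |C| = 39956 > bound (violated).

Step 1: Compute V_q(n, t) = Σ_{j=0}^1 C(n, j) (q−1)^j.
  j = 0: C(12,0)·(2)^0 = 1·1 = 1.
  j = 1: C(12,1)·(2)^1 = 12·2 = 24.
  V_q(n, t) = 1 + 24 = 25.
Step 2: q^n = 3^12 = 531441.
Step 3: Hamming bound ⌊q^n / V_q(n,t)⌋ = ⌊531441/25⌋ = 21257.
Step 4: Compare |C| = 39956 to 21257: violated.
The claimed |C| lies above the Hamming bound, so no 3-ary code of length 12 with d ≥ 3 can have 39956 codewords.


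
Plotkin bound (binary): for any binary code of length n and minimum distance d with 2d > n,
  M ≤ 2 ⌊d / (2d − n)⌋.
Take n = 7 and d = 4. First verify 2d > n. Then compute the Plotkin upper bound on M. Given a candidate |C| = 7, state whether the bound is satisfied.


Plotkin bound M ≤ 8; given |C| = 7 ≤ bound (satisfied).

Check applicability: 2d = 8, n = 7.
2d − n = 1 > 0, so Plotkin applies.
Compute d/(2d−n) = 4/1 ≈ 4.0000.
⌊d/(2d−n)⌋ = 4.
Plotkin bound: M ≤ 2·4 = 8.
Given |C| = 7, check: satisfied.
This |C| is below the Plotkin bound.


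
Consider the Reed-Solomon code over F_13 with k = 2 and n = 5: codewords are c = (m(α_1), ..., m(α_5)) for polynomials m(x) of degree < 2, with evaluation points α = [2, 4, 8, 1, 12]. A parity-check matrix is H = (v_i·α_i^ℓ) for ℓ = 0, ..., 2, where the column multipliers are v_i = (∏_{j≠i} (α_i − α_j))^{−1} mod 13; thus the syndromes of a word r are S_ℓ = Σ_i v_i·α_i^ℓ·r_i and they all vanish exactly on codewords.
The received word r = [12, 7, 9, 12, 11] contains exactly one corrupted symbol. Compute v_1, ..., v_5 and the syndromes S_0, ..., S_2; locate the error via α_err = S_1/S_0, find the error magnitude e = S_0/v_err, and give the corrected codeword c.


S = (11, 9, 5), error at position 1, error magnitude e = 6, c = [6, 7, 9, 12, 11].

Step 1: column multipliers v_i = (∏_{j≠i}(α_i − α_j))^{−1} mod 13.
  i = 1 (α = 2): (2−4)(2−8)(2−1)(2−12) = (−2)·(−6)·1·(−10) = −120 ≡ 10, so v_1 = 10^{−1} = 4 (mod 13).
  i = 2 (α = 4): (4−2)(4−8)(4−1)(4−12) = 2·(−4)·3·(−8) = 192 ≡ 10, so v_2 = 10^{−1} = 4 (mod 13).
  i = 3 (α = 8): (8−2)(8−4)(8−1)(8−12) = 6·4·7·(−4) = −672 ≡ 4, so v_3 = 4^{−1} = 10 (mod 13).
  i = 4 (α = 1): (1−2)(1−4)(1−8)(1−12) = (−1)·(−3)·(−7)·(−11) = 231 ≡ 10, so v_4 = 10^{−1} = 4 (mod 13).
  i = 5 (α = 12): (12−2)(12−4)(12−8)(12−1) = 10·8·4·11 = 3520 ≡ 10, so v_5 = 10^{−1} = 4 (mod 13).
  v = [4, 4, 10, 4, 4].
Step 2: syndromes of r = [12, 7, 9, 12, 11] (all sums mod 13).
  S_0 = Σ v_i r_i = 4·12 + 4·7 + 10·9 + 4·12 + 4·11 = 258 ≡ 11.
  S_1 = Σ v_i α_i r_i = 4·2·12 + 4·4·7 + 10·8·9 + 4·1·12 + 4·12·11 = 1504 ≡ 9.
  α_i^2 mod 13 = [4, 3, 12, 1, 1].
  S_2 = Σ v_i α_i^2 r_i = 4·4·12 + 4·3·7 + 10·12·9 + 4·1·12 + 4·1·11 = 1448 ≡ 5.
  S = (11, 9, 5) ≠ 0, so r is not a codeword (an error is present).
Step 3: locate the error. For a single error e at position i, S_ℓ = v_i·e·α_i^ℓ, so α_err = S_1/S_0.
  S_0^{−1} = 11^{−1} = 6 (mod 13), so α_err = 9·6 = 54 ≡ 2 = α_1. Error position i = 1.
  Consistency check: S_2/S_1 = 5·3 = 15 ≡ 2 = α_err ✓ (single-error assumption holds).
Step 4: error magnitude e = S_0/v_1 = S_0·∏_{j≠1}(α_1 − α_j) = 11·10 = 110 ≡ 6 (mod 13).
Step 5: correct position 1: c_1 = r_1 − e = 12 − 6 ≡ 6 (mod 13). Hence c = [6, 7, 9, 12, 11].
  Check: interpolating c through the α_i gives m(x) = 5 + 7·x (degree < 2) with m(α_i) = c_i for every i, so c is indeed a codeword.


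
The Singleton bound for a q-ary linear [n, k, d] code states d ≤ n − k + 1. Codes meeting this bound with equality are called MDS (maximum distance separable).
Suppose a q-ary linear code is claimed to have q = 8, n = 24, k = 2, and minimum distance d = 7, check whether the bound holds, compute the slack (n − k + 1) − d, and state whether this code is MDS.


Singleton RHS = n − k + 1 = 23, slack = 16, bound satisfied, not MDS.

Singleton bound: d ≤ n − k + 1.
Here n = 24, k = 2, so n − k + 1 = 23.
Given d = 7, check d ≤ 23: YES.
Slack = (n − k + 1) − d = 16.
The code is NOT MDS (slack = 16 > 0).
Description: the claimed parameters are [24, 2, 7]_8; such a code would be non-MDS.


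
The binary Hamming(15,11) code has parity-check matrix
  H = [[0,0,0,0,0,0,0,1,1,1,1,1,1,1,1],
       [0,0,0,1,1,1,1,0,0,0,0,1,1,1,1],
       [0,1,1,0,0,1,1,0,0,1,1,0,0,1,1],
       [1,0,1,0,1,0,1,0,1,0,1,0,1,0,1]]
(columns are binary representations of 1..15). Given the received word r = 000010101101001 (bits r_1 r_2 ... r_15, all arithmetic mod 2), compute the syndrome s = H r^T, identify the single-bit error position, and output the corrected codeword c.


s = (0, 0, 1, 0)^T, error position = 2, corrected codeword c = 010010101101001

Compute s = H r^T mod 2 one row at a time:
  s_1 = 0 + 1 + 1 + 0 + 1 + 0 + 0 + 1 = 4 ≡ 0 (mod 2).
  s_2 = 0 + 1 + 0 + 1 + 1 + 0 + 0 + 1 = 4 ≡ 0 (mod 2).
  s_3 = 0 + 0 + 0 + 1 + 1 + 0 + 0 + 1 = 3 ≡ 1 (mod 2).
  s_4 = 0 + 0 + 1 + 1 + 1 + 0 + 0 + 1 = 4 ≡ 0 (mod 2).
s = (0, 0, 1, 0)^T — this equals column 2 of H (binary 0010), so error is at position 2.
Correct: flip bit 2 of r = 000010101101001 to get c = 010010101101001.


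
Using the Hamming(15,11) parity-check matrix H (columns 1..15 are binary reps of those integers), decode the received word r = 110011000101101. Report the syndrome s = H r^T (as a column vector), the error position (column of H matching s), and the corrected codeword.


s = (0, 1, 0, 0)^T, error position = 4, corrected codeword c = 110111000101101

Compute s = H r^T mod 2 one row at a time:
  s_1 = 0 + 0 + 1 + 0 + 1 + 1 + 0 + 1 = 4 ≡ 0 (mod 2).
  s_2 = 0 + 1 + 1 + 0 + 1 + 1 + 0 + 1 = 5 ≡ 1 (mod 2).
  s_3 = 1 + 0 + 1 + 0 + 1 + 0 + 0 + 1 = 4 ≡ 0 (mod 2).
  s_4 = 1 + 0 + 1 + 0 + 0 + 0 + 1 + 1 = 4 ≡ 0 (mod 2).
s = (0, 1, 0, 0)^T — this equals column 4 of H (binary 0100), so error is at position 4.
Correct: flip bit 4 of r = 110011000101101 to get c = 110111000101101.


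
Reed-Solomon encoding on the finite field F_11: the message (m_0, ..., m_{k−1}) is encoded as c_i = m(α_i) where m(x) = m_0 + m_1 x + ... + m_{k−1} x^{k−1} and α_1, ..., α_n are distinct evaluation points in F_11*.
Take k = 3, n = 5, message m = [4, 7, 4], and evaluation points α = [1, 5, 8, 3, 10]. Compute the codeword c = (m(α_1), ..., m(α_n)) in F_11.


c = [4, 7, 8, 6, 1]

Message polynomial: m(x) = 4 + 7·x + 4·x^2 (mod 11).
For each evaluation point α_i, compute m(α_i) mod 11:
  α_1 = 1: Horner steps 4 → 0 → 4, so m(1) = 4.
  α_2 = 5: Horner steps 4 → 5 → 7, so m(5) = 7.
  α_3 = 8: Horner steps 4 → 6 → 8, so m(8) = 8.
  α_4 = 3: Horner steps 4 → 8 → 6, so m(3) = 6.
  α_5 = 10: Horner steps 4 → 3 → 1, so m(10) = 1.
Codeword c = [4, 7, 8, 6, 1] ∈ F_11^5.


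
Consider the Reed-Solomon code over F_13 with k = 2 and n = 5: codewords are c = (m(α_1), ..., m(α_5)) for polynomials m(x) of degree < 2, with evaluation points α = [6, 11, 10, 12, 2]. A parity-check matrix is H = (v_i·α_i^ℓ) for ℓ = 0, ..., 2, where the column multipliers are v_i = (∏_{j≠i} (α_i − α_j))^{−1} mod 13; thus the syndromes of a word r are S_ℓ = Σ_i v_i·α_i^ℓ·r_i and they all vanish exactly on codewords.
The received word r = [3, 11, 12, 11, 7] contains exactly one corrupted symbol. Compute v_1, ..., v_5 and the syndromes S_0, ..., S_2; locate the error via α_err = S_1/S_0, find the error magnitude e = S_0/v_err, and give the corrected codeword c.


S = (9, 4, 9), error at position 4, error magnitude e = 1, c = [3, 11, 12, 10, 7].

Step 1: column multipliers v_i = (∏_{j≠i}(α_i − α_j))^{−1} mod 13.
  i = 1 (α = 6): (6−11)(6−10)(6−12)(6−2) = (−5)·(−4)·(−6)·4 = −480 ≡ 1, so v_1 = 1^{−1} = 1 (mod 13).
  i = 2 (α = 11): (11−6)(11−10)(11−12)(11−2) = 5·1·(−1)·9 = −45 ≡ 7, so v_2 = 7^{−1} = 2 (mod 13).
  i = 3 (α = 10): (10−6)(10−11)(10−12)(10−2) = 4·(−1)·(−2)·8 = 64 ≡ 12, so v_3 = 12^{−1} = 12 (mod 13).
  i = 4 (α = 12): (12−6)(12−11)(12−10)(12−2) = 6·1·2·10 = 120 ≡ 3, so v_4 = 3^{−1} = 9 (mod 13).
  i = 5 (α = 2): (2−6)(2−11)(2−10)(2−12) = (−4)·(−9)·(−8)·(−10) = 2880 ≡ 7, so v_5 = 7^{−1} = 2 (mod 13).
  v = [1, 2, 12, 9, 2].
Step 2: syndromes of r = [3, 11, 12, 11, 7] (all sums mod 13).
  S_0 = Σ v_i r_i = 1·3 + 2·11 + 12·12 + 9·11 + 2·7 = 282 ≡ 9.
  S_1 = Σ v_i α_i r_i = 1·6·3 + 2·11·11 + 12·10·12 + 9·12·11 + 2·2·7 = 2916 ≡ 4.
  α_i^2 mod 13 = [10, 4, 9, 1, 4].
  S_2 = Σ v_i α_i^2 r_i = 1·10·3 + 2·4·11 + 12·9·12 + 9·1·11 + 2·4·7 = 1569 ≡ 9.
  S = (9, 4, 9) ≠ 0, so r is not a codeword (an error is present).
Step 3: locate the error. For a single error e at position i, S_ℓ = v_i·e·α_i^ℓ, so α_err = S_1/S_0.
  S_0^{−1} = 9^{−1} = 3 (mod 13), so α_err = 4·3 = 12 ≡ 12 = α_4. Error position i = 4.
  Consistency check: S_2/S_1 = 9·10 = 90 ≡ 12 = α_err ✓ (single-error assumption holds).
Step 4: error magnitude e = S_0/v_4 = S_0·∏_{j≠4}(α_4 − α_j) = 9·3 = 27 ≡ 1 (mod 13).
Step 5: correct position 4: c_4 = r_4 − e = 11 − 1 ≡ 10 (mod 13). Hence c = [3, 11, 12, 10, 7].
  Check: interpolating c through the α_i gives m(x) = 9 + 12·x (degree < 2) with m(α_i) = c_i for every i, so c is indeed a codeword.


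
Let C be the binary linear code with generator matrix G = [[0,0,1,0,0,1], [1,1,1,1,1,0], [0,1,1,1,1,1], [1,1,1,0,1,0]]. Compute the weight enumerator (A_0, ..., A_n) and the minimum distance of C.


Weight distribution: A_0 = 1, A_1 = 1, A_2 = 4, A_3 = 4, A_4 = 3, A_5 = 3. Minimum distance d = 1.

Enumerate all 2^4 = 16 messages m ∈ F_2^4.
For each, compute codeword c = mG in F_2^6, then tally its weight.
  m = 0000 → c = 000000, weight = 0.
  m = 1000 → c = 001001, weight = 2.
  m = 0100 → c = 111110, weight = 5.
  m = 1100 → c = 110111, weight = 5.
  m = 0010 → c = 011111, weight = 5.
  m = 1010 → c = 010110, weight = 3.
  m = 0110 → c = 100001, weight = 2.
  m = 1110 → c = 101000, weight = 2.
  m = 0001 → c = 111010, weight = 4.
  m = 1001 → c = 110011, weight = 4.
  m = 0101 → c = 000100, weight = 1.
  m = 1101 → c = 001101, weight = 3.
  m = 0011 → c = 100101, weight = 3.
  m = 1011 → c = 101100, weight = 3.
  m = 0111 → c = 011011, weight = 4.
  m = 1111 → c = 010010, weight = 2.
Tally weights:
  weight 0: 1 codewords.
  weight 1: 1 codewords.
  weight 2: 4 codewords.
  weight 3: 4 codewords.
  weight 4: 3 codewords.
  weight 5: 3 codewords.
Minimum distance d = smallest w > 0 with A_w > 0 = 1.
Sanity: Σ A_w = 16 = 2^4 = 16 ✓.


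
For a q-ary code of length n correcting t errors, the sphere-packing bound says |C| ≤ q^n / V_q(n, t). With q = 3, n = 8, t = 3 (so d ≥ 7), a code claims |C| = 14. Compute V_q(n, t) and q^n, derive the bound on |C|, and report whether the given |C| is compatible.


V_q(n, t) = 577, q^n = 6561, Hamming bound = 11, |C| = 14 > bound (violated).

Step 1: Compute V_q(n, t) = Σ_{j=0}^3 C(n, j) (q−1)^j.
  j = 0: C(8,0)·(2)^0 = 1·1 = 1.
  j = 1: C(8,1)·(2)^1 = 8·2 = 16.
  j = 2: C(8,2)·(2)^2 = 28·4 = 112.
  j = 3: C(8,3)·(2)^3 = 56·8 = 448.
  V_q(n, t) = 1 + 16 + 112 + 448 = 577.
Step 2: q^n = 3^8 = 6561.
Step 3: Hamming bound ⌊q^n / V_q(n,t)⌋ = ⌊6561/577⌋ = 11.
Step 4: Compare |C| = 14 to 11: violated.
The claimed |C| lies above the Hamming bound, so no 3-ary code of length 8 with d ≥ 7 can have 14 codewords.


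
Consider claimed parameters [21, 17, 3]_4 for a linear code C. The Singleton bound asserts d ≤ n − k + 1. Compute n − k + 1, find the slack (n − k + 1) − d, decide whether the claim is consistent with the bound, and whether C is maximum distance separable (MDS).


Singleton RHS = n − k + 1 = 5, slack = 2, bound satisfied, not MDS.

Singleton bound: d ≤ n − k + 1.
Here n = 21, k = 17, so n − k + 1 = 5.
Given d = 3, check d ≤ 5: YES.
Slack = (n − k + 1) − d = 2.
The code is NOT MDS (slack = 2 > 0).
Description: the claimed parameters are [21, 17, 3]_4; such a code would be non-MDS.


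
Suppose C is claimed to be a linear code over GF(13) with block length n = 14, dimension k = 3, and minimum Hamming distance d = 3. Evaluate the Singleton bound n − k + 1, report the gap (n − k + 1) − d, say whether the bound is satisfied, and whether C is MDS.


Singleton RHS = n − k + 1 = 12, slack = 9, bound satisfied, not MDS.

Singleton bound: d ≤ n − k + 1.
Here n = 14, k = 3, so n − k + 1 = 12.
Given d = 3, check d ≤ 12: YES.
Slack = (n − k + 1) − d = 9.
The code is NOT MDS (slack = 9 > 0).
Description: the claimed parameters are [14, 3, 3]_13; such a code would be non-MDS.


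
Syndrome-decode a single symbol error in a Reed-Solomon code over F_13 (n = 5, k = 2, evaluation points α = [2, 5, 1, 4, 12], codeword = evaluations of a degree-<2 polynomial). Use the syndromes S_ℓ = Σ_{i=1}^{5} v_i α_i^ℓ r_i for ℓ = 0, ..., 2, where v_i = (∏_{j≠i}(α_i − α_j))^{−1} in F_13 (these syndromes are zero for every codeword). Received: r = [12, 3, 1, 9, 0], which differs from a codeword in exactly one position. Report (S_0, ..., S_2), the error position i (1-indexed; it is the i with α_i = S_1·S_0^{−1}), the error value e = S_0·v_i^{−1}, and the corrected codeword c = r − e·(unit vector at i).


S = (6, 12, 11), error at position 1, error magnitude e = 4, c = [8, 3, 1, 9, 0].

Step 1: column multipliers v_i = (∏_{j≠i}(α_i − α_j))^{−1} mod 13.
  i = 1 (α = 2): (2−5)(2−1)(2−4)(2−12) = (−3)·1·(−2)·(−10) = −60 ≡ 5, so v_1 = 5^{−1} = 8 (mod 13).
  i = 2 (α = 5): (5−2)(5−1)(5−4)(5−12) = 3·4·1·(−7) = −84 ≡ 7, so v_2 = 7^{−1} = 2 (mod 13).
  i = 3 (α = 1): (1−2)(1−5)(1−4)(1−12) = (−1)·(−4)·(−3)·(−11) = 132 ≡ 2, so v_3 = 2^{−1} = 7 (mod 13).
  i = 4 (α = 4): (4−2)(4−5)(4−1)(4−12) = 2·(−1)·3·(−8) = 48 ≡ 9, so v_4 = 9^{−1} = 3 (mod 13).
  i = 5 (α = 12): (12−2)(12−5)(12−1)(12−4) = 10·7·11·8 = 6160 ≡ 11, so v_5 = 11^{−1} = 6 (mod 13).
  v = [8, 2, 7, 3, 6].
Step 2: syndromes of r = [12, 3, 1, 9, 0] (all sums mod 13).
  S_0 = Σ v_i r_i = 8·12 + 2·3 + 7·1 + 3·9 + 6·0 = 136 ≡ 6.
  S_1 = Σ v_i α_i r_i = 8·2·12 + 2·5·3 + 7·1·1 + 3·4·9 + 6·12·0 = 337 ≡ 12.
  α_i^2 mod 13 = [4, 12, 1, 3, 1].
  S_2 = Σ v_i α_i^2 r_i = 8·4·12 + 2·12·3 + 7·1·1 + 3·3·9 + 6·1·0 = 544 ≡ 11.
  S = (6, 12, 11) ≠ 0, so r is not a codeword (an error is present).
Step 3: locate the error. For a single error e at position i, S_ℓ = v_i·e·α_i^ℓ, so α_err = S_1/S_0.
  S_0^{−1} = 6^{−1} = 11 (mod 13), so α_err = 12·11 = 132 ≡ 2 = α_1. Error position i = 1.
  Consistency check: S_2/S_1 = 11·12 = 132 ≡ 2 = α_err ✓ (single-error assumption holds).
Step 4: error magnitude e = S_0/v_1 = S_0·∏_{j≠1}(α_1 − α_j) = 6·5 = 30 ≡ 4 (mod 13).
Step 5: correct position 1: c_1 = r_1 − e = 12 − 4 ≡ 8 (mod 13). Hence c = [8, 3, 1, 9, 0].
  Check: interpolating c through the α_i gives m(x) = 7 + 7·x (degree < 2) with m(α_i) = c_i for every i, so c is indeed a codeword.


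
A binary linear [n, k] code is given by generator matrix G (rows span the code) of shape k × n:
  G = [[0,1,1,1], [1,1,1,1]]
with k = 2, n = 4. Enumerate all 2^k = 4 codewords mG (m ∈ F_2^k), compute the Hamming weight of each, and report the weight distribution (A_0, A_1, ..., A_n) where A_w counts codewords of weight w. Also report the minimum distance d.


Weight distribution: A_0 = 1, A_1 = 1, A_3 = 1, A_4 = 1. Minimum distance d = 1.

Enumerate all 2^2 = 4 messages m ∈ F_2^2.
For each, compute codeword c = mG in F_2^4, then tally its weight.
  m = 00 → c = 0000, weight = 0.
  m = 10 → c = 0111, weight = 3.
  m = 01 → c = 1111, weight = 4.
  m = 11 → c = 1000, weight = 1.
Tally weights:
  weight 0: 1 codewords.
  weight 1: 1 codewords.
  weight 3: 1 codewords.
  weight 4: 1 codewords.
Minimum distance d = smallest w > 0 with A_w > 0 = 1.
Sanity: Σ A_w = 4 = 2^2 = 4 ✓.


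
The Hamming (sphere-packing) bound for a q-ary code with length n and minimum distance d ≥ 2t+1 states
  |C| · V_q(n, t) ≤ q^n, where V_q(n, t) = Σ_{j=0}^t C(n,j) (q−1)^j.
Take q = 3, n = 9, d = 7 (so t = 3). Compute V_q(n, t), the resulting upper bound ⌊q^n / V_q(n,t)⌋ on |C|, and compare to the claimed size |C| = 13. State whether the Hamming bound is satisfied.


V_q(n, t) = 835, q^n = 19683, Hamming bound = 23, |C| = 13 ≤ bound (satisfied).

Step 1: Compute V_q(n, t) = Σ_{j=0}^3 C(n, j) (q−1)^j.
  j = 0: C(9,0)·(2)^0 = 1·1 = 1.
  j = 1: C(9,1)·(2)^1 = 9·2 = 18.
  j = 2: C(9,2)·(2)^2 = 36·4 = 144.
  j = 3: C(9,3)·(2)^3 = 84·8 = 672.
  V_q(n, t) = 1 + 18 + 144 + 672 = 835.
Step 2: q^n = 3^9 = 19683.
Step 3: Hamming bound ⌊q^n / V_q(n,t)⌋ = ⌊19683/835⌋ = 23.
Step 4: Compare |C| = 13 to 23: satisfied.
The claimed |C| lies below the Hamming bound.


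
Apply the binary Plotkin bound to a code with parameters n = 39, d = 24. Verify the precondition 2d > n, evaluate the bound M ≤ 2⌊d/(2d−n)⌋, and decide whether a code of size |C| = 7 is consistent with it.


Plotkin bound M ≤ 4; given |C| = 7 > bound (violated).

Check applicability: 2d = 48, n = 39.
2d − n = 9 > 0, so Plotkin applies.
Compute d/(2d−n) = 24/9 ≈ 2.6667.
⌊d/(2d−n)⌋ = 2.
Plotkin bound: M ≤ 2·2 = 4.
Given |C| = 7, check: VIOLATED.
This |C| is above the Plotkin bound, so no binary code with n = 39, d = 24 and 7 codewords exists.


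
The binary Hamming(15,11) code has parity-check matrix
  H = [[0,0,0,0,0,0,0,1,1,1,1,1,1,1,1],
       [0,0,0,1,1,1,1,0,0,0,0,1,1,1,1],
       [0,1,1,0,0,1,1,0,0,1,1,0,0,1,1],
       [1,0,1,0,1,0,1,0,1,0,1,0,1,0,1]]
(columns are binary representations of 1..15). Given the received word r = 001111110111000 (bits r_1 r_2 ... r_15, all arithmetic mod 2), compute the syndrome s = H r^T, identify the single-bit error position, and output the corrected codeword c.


s = (0, 1, 1, 0)^T, error position = 6, corrected codeword c = 001110110111000

Compute s = H r^T mod 2 one row at a time:
  s_1 = 1 + 0 + 1 + 1 + 1 + 0 + 0 + 0 = 4 ≡ 0 (mod 2).
  s_2 = 1 + 1 + 1 + 1 + 1 + 0 + 0 + 0 = 5 ≡ 1 (mod 2).
  s_3 = 0 + 1 + 1 + 1 + 1 + 1 + 0 + 0 = 5 ≡ 1 (mod 2).
  s_4 = 0 + 1 + 1 + 1 + 0 + 1 + 0 + 0 = 4 ≡ 0 (mod 2).
s = (0, 1, 1, 0)^T — this equals column 6 of H (binary 0110), so error is at position 6.
Correct: flip bit 6 of r = 001111110111000 to get c = 001110110111000.


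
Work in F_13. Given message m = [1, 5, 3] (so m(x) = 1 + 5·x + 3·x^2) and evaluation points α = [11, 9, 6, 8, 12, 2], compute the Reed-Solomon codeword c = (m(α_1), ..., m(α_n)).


c = [3, 3, 9, 12, 12, 10]

Message polynomial: m(x) = 1 + 5·x + 3·x^2 (mod 13).
For each evaluation point α_i, compute m(α_i) mod 13:
  α_1 = 11: Horner steps 3 → 12 → 3, so m(11) = 3.
  α_2 = 9: Horner steps 3 → 6 → 3, so m(9) = 3.
  α_3 = 6: Horner steps 3 → 10 → 9, so m(6) = 9.
  α_4 = 8: Horner steps 3 → 3 → 12, so m(8) = 12.
  α_5 = 12: Horner steps 3 → 2 → 12, so m(12) = 12.
  α_6 = 2: Horner steps 3 → 11 → 10, so m(2) = 10.
Codeword c = [3, 3, 9, 12, 12, 10] ∈ F_13^6.


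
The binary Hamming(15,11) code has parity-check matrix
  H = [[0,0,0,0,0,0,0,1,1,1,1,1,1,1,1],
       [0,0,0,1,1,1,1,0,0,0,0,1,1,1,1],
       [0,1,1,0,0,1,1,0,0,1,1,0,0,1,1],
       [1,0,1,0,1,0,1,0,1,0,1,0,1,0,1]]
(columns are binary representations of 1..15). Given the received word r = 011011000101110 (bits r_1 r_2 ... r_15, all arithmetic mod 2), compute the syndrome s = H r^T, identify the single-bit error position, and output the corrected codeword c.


s = (0, 1, 1, 1)^T, error position = 7, corrected codeword c = 011011100101110

Compute s = H r^T mod 2 one row at a time:
  s_1 = 0 + 0 + 1 + 0 + 1 + 1 + 1 + 0 = 4 ≡ 0 (mod 2).
  s_2 = 0 + 1 + 1 + 0 + 1 + 1 + 1 + 0 = 5 ≡ 1 (mod 2).
  s_3 = 1 + 1 + 1 + 0 + 1 + 0 + 1 + 0 = 5 ≡ 1 (mod 2).
  s_4 = 0 + 1 + 1 + 0 + 0 + 0 + 1 + 0 = 3 ≡ 1 (mod 2).
s = (0, 1, 1, 1)^T — this equals column 7 of H (binary 0111), so error is at position 7.
Correct: flip bit 7 of r = 011011000101110 to get c = 011011100101110.


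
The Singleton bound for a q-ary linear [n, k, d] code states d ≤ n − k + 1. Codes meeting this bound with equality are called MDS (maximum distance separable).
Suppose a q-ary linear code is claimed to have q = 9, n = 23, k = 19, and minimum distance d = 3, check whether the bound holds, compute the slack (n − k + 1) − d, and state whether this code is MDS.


Singleton RHS = n − k + 1 = 5, slack = 2, bound satisfied, not MDS.

Singleton bound: d ≤ n − k + 1.
Here n = 23, k = 19, so n − k + 1 = 5.
Given d = 3, check d ≤ 5: YES.
Slack = (n − k + 1) − d = 2.
The code is NOT MDS (slack = 2 > 0).
Description: the claimed parameters are [23, 19, 3]_9; such a code would be non-MDS.


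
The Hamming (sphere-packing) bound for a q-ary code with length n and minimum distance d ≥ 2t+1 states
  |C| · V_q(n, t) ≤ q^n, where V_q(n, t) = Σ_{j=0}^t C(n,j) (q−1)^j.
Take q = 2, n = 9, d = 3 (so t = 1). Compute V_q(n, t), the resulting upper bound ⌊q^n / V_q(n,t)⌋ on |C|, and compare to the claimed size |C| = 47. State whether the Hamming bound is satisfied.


V_q(n, t) = 10, q^n = 512, Hamming bound = 51, |C| = 47 ≤ bound (satisfied).

Step 1: Compute V_q(n, t) = Σ_{j=0}^1 C(n, j) (q−1)^j.
  j = 0: C(9,0)·(1)^0 = 1·1 = 1.
  j = 1: C(9,1)·(1)^1 = 9·1 = 9.
  V_q(n, t) = 1 + 9 = 10.
Step 2: q^n = 2^9 = 512.
Step 3: Hamming bound ⌊q^n / V_q(n,t)⌋ = ⌊512/10⌋ = 51.
Step 4: Compare |C| = 47 to 51: satisfied.
The claimed |C| lies below the Hamming bound.


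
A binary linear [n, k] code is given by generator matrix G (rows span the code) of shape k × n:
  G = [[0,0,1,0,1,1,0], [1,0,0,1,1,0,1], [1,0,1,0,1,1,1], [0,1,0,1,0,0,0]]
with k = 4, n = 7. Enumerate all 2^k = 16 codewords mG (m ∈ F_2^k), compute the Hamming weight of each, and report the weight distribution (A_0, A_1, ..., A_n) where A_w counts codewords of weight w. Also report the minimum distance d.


Weight distribution: A_0 = 1, A_2 = 4, A_3 = 3, A_4 = 3, A_5 = 4, A_7 = 1. Minimum distance d = 2.

Enumerate all 2^4 = 16 messages m ∈ F_2^4.
For each, compute codeword c = mG in F_2^7, then tally its weight.
  m = 0000 → c = 0000000, weight = 0.
  m = 1000 → c = 0010110, weight = 3.
  m = 0100 → c = 1001101, weight = 4.
  m = 1100 → c = 1011011, weight = 5.
  m = 0010 → c = 1010111, weight = 5.
  m = 1010 → c = 1000001, weight = 2.
  m = 0110 → c = 0011010, weight = 3.
  m = 1110 → c = 0001100, weight = 2.
  m = 0001 → c = 0101000, weight = 2.
  m = 1001 → c = 0111110, weight = 5.
  m = 0101 → c = 1100101, weight = 4.
  m = 1101 → c = 1110011, weight = 5.
  m = 0011 → c = 1111111, weight = 7.
  m = 1011 → c = 1101001, weight = 4.
  m = 0111 → c = 0110010, weight = 3.
  m = 1111 → c = 0100100, weight = 2.
Tally weights:
  weight 0: 1 codewords.
  weight 2: 4 codewords.
  weight 3: 3 codewords.
  weight 4: 3 codewords.
  weight 5: 4 codewords.
  weight 7: 1 codewords.
Minimum distance d = smallest w > 0 with A_w > 0 = 2.
Sanity: Σ A_w = 16 = 2^4 = 16 ✓.


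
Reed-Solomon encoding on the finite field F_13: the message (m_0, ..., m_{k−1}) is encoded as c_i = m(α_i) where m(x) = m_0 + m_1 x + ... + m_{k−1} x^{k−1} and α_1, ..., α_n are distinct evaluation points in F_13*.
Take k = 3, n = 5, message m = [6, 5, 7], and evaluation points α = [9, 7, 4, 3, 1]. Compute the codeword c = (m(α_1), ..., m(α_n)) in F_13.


c = [7, 7, 8, 6, 5]

Message polynomial: m(x) = 6 + 5·x + 7·x^2 (mod 13).
For each evaluation point α_i, compute m(α_i) mod 13:
  α_1 = 9: Horner steps 7 → 3 → 7, so m(9) = 7.
  α_2 = 7: Horner steps 7 → 2 → 7, so m(7) = 7.
  α_3 = 4: Horner steps 7 → 7 → 8, so m(4) = 8.
  α_4 = 3: Horner steps 7 → 0 → 6, so m(3) = 6.
  α_5 = 1: Horner steps 7 → 12 → 5, so m(1) = 5.
Codeword c = [7, 7, 8, 6, 5] ∈ F_13^5.


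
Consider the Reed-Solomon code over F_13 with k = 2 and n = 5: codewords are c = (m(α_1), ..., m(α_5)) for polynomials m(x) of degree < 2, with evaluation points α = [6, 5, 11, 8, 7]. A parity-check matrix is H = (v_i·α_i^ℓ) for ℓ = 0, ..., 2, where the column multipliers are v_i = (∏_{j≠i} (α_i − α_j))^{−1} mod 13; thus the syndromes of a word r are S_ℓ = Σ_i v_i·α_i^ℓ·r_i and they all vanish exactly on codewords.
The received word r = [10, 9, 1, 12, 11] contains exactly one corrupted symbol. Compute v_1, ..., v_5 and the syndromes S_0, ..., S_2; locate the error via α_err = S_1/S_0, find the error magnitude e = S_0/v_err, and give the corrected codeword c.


S = (10, 6, 1), error at position 3, error magnitude e = 12, c = [10, 9, 2, 12, 11].

Step 1: column multipliers v_i = (∏_{j≠i}(α_i − α_j))^{−1} mod 13.
  i = 1 (α = 6): (6−5)(6−11)(6−8)(6−7) = 1·(−5)·(−2)·(−1) = −10 ≡ 3, so v_1 = 3^{−1} = 9 (mod 13).
  i = 2 (α = 5): (5−6)(5−11)(5−8)(5−7) = (−1)·(−6)·(−3)·(−2) = 36 ≡ 10, so v_2 = 10^{−1} = 4 (mod 13).
  i = 3 (α = 11): (11−6)(11−5)(11−8)(11−7) = 5·6·3·4 = 360 ≡ 9, so v_3 = 9^{−1} = 3 (mod 13).
  i = 4 (α = 8): (8−6)(8−5)(8−11)(8−7) = 2·3·(−3)·1 = −18 ≡ 8, so v_4 = 8^{−1} = 5 (mod 13).
  i = 5 (α = 7): (7−6)(7−5)(7−11)(7−8) = 1·2·(−4)·(−1) = 8 ≡ 8, so v_5 = 8^{−1} = 5 (mod 13).
  v = [9, 4, 3, 5, 5].
Step 2: syndromes of r = [10, 9, 1, 12, 11] (all sums mod 13).
  S_0 = Σ v_i r_i = 9·10 + 4·9 + 3·1 + 5·12 + 5·11 = 244 ≡ 10.
  S_1 = Σ v_i α_i r_i = 9·6·10 + 4·5·9 + 3·11·1 + 5·8·12 + 5·7·11 = 1618 ≡ 6.
  α_i^2 mod 13 = [10, 12, 4, 12, 10].
  S_2 = Σ v_i α_i^2 r_i = 9·10·10 + 4·12·9 + 3·4·1 + 5·12·12 + 5·10·11 = 2614 ≡ 1.
  S = (10, 6, 1) ≠ 0, so r is not a codeword (an error is present).
Step 3: locate the error. For a single error e at position i, S_ℓ = v_i·e·α_i^ℓ, so α_err = S_1/S_0.
  S_0^{−1} = 10^{−1} = 4 (mod 13), so α_err = 6·4 = 24 ≡ 11 = α_3. Error position i = 3.
  Consistency check: S_2/S_1 = 1·11 = 11 ≡ 11 = α_err ✓ (single-error assumption holds).
Step 4: error magnitude e = S_0/v_3 = S_0·∏_{j≠3}(α_3 − α_j) = 10·9 = 90 ≡ 12 (mod 13).
Step 5: correct position 3: c_3 = r_3 − e = 1 − 12 ≡ 2 (mod 13). Hence c = [10, 9, 2, 12, 11].
  Check: interpolating c through the α_i gives m(x) = 4 + 1·x (degree < 2) with m(α_i) = c_i for every i, so c is indeed a codeword.


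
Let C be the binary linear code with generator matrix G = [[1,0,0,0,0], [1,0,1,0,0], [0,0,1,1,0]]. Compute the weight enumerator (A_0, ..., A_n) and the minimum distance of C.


Weight distribution: A_0 = 1, A_1 = 3, A_2 = 3, A_3 = 1. Minimum distance d = 1.

Enumerate all 2^3 = 8 messages m ∈ F_2^3.
For each, compute codeword c = mG in F_2^5, then tally its weight.
  m = 000 → c = 00000, weight = 0.
  m = 100 → c = 10000, weight = 1.
  m = 010 → c = 10100, weight = 2.
  m = 110 → c = 00100, weight = 1.
  m = 001 → c = 00110, weight = 2.
  m = 101 → c = 10110, weight = 3.
  m = 011 → c = 10010, weight = 2.
  m = 111 → c = 00010, weight = 1.
Tally weights:
  weight 0: 1 codewords.
  weight 1: 3 codewords.
  weight 2: 3 codewords.
  weight 3: 1 codewords.
Minimum distance d = smallest w > 0 with A_w > 0 = 1.
Sanity: Σ A_w = 8 = 2^3 = 8 ✓.


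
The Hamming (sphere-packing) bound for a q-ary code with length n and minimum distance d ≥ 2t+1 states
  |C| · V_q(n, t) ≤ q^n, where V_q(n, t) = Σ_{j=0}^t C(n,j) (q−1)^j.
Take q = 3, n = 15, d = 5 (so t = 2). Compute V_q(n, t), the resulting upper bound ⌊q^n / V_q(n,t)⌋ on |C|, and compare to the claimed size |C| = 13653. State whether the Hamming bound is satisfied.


V_q(n, t) = 451, q^n = 14348907, Hamming bound = 31815, |C| = 13653 ≤ bound (satisfied).

Step 1: Compute V_q(n, t) = Σ_{j=0}^2 C(n, j) (q−1)^j.
  j = 0: C(15,0)·(2)^0 = 1·1 = 1.
  j = 1: C(15,1)·(2)^1 = 15·2 = 30.
  j = 2: C(15,2)·(2)^2 = 105·4 = 420.
  V_q(n, t) = 1 + 30 + 420 = 451.
Step 2: q^n = 3^15 = 14348907.
Step 3: Hamming bound ⌊q^n / V_q(n,t)⌋ = ⌊14348907/451⌋ = 31815.
Step 4: Compare |C| = 13653 to 31815: satisfied.
The claimed |C| lies below the Hamming bound.


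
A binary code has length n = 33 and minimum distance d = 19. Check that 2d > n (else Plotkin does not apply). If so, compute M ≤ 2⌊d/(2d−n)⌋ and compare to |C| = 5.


Plotkin bound M ≤ 6; given |C| = 5 ≤ bound (satisfied).

Check applicability: 2d = 38, n = 33.
2d − n = 5 > 0, so Plotkin applies.
Compute d/(2d−n) = 19/5 ≈ 3.8000.
⌊d/(2d−n)⌋ = 3.
Plotkin bound: M ≤ 2·3 = 6.
Given |C| = 5, check: satisfied.
This |C| is below the Plotkin bound.


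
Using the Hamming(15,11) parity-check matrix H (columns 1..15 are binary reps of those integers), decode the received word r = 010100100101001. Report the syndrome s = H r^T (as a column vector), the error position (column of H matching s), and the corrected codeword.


s = (1, 0, 0, 0)^T, error position = 8, corrected codeword c = 010100110101001

Compute s = H r^T mod 2 one row at a time:
  s_1 = 0 + 0 + 1 + 0 + 1 + 0 + 0 + 1 = 3 ≡ 1 (mod 2).
  s_2 = 1 + 0 + 0 + 1 + 1 + 0 + 0 + 1 = 4 ≡ 0 (mod 2).
  s_3 = 1 + 0 + 0 + 1 + 1 + 0 + 0 + 1 = 4 ≡ 0 (mod 2).
  s_4 = 0 + 0 + 0 + 1 + 0 + 0 + 0 + 1 = 2 ≡ 0 (mod 2).
s = (1, 0, 0, 0)^T — this equals column 8 of H (binary 1000), so error is at position 8.
Correct: flip bit 8 of r = 010100100101001 to get c = 010100110101001.
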